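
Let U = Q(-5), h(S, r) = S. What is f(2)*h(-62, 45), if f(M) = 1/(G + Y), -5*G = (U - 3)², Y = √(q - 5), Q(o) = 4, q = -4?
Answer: 155/113 + 2325*I/113 ≈ 1.3717 + 20.575*I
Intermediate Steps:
U = 4
Y = 3*I (Y = √(-4 - 5) = √(-9) = 3*I ≈ 3.0*I)
G = -⅕ (G = -(4 - 3)²/5 = -⅕*1² = -⅕*1 = -⅕ ≈ -0.20000)
f(M) = 25*(-⅕ - 3*I)/226 (f(M) = 1/(-⅕ + 3*I) = 25*(-⅕ - 3*I)/226)
f(2)*h(-62, 45) = (-5/226 - 75*I/226)*(-62) = 155/113 + 2325*I/113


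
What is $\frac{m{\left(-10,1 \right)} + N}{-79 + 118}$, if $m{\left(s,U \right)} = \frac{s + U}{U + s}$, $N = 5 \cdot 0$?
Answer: $\frac{1}{39} \approx 0.025641$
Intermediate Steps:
$N = 0$
$m{\left(s,U \right)} = 1$ ($m{\left(s,U \right)} = \frac{U + s}{U + s} = 1$)
$\frac{m{\left(-10,1 \right)} + N}{-79 + 118} = \frac{1 + 0}{-79 + 118} = \frac{1}{39} \cdot 1 = \frac{1}{39}$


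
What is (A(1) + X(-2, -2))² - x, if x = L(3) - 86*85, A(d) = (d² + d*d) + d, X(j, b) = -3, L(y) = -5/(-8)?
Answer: 58475/8 ≈ 7309.4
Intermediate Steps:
L(y) = 5/8 (L(y) = -5*(-⅛) = 5/8)
A(d) = d + 2*d² (A(d) = (d² + d²) + d = 2*d² + d = d + 2*d²)
x = -58475/8 (x = 5/8 - 86*85 = 5/8 - 7310 = -58475/8 ≈ -7309.4)
(A(1) + X(-2, -2))² - x = (1*(1 + 2*1) - 3)² - 1*(-58475/8) = (1*(1 + 2) - 3)² + 58475/8 = (1*3 - 3)² + 58475/8 = (3 - 3)² + 58475/8 = 0² + 58475/8 = 0 + 58475/8 = 58475/8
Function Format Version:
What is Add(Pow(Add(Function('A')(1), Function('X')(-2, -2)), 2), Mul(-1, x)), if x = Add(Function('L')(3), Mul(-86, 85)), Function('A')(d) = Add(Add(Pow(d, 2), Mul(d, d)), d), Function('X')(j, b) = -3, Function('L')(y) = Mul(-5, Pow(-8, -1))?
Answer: Rational(58475, 8) ≈ 7309.4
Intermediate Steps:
Function('L')(y) = Rational(5, 8) (Function('L')(y) = Mul(-5, Rational(-1, 8)) = Rational(5, 8))
Function('A')(d) = Add(d, Mul(2, Pow(d, 2))) (Function('A')(d) = Add(Add(Pow(d, 2), Pow(d, 2)), d) = Add(Mul(2, Pow(d, 2)), d) = Add(d, Mul(2, Pow(d, 2))))
x = Rational(-58475, 8) (x = Add(Rational(5, 8), Mul(-86, 85)) = Add(Rational(5, 8), -7310) = Rational(-58475, 8) ≈ -7309.4)
Add(Pow(Add(Function('A')(1), Function('X')(-2, -2)), 2), Mul(-1, x)) = Add(Pow(Add(Mul(1, Add(1, Mul(2, 1))), -3), 2), Mul(-1, Rational(-58475, 8))) = Add(Pow(Add(Mul(1, Add(1, 2)), -3), 2), Rational(58475, 8)) = Add(Pow(Add(Mul(1, 3), -3), 2), Rational(58475, 8)) = Add(Pow(Add(3, -3), 2), Rational(58475, 8)) = Add(Pow(0, 2), Rational(58475, 8)) = Add(0, Rational(58475, 8)) = Rational(58475, 8)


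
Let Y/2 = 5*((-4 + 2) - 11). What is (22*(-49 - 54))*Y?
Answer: 294580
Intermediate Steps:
Y = -130 (Y = 2*(5*((-4 + 2) - 11)) = 2*(5*(-2 - 11)) = 2*(5*(-13)) = 2*(-65) = -130)
(22*(-49 - 54))*Y = (22*(-49 - 54))*(-130) = (22*(-103))*(-130) = -2266*(-130) = 294580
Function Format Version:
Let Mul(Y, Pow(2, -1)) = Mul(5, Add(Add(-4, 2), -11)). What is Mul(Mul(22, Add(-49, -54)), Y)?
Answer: 294580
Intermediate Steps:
Y = -130 (Y = Mul(2, Mul(5, Add(Add(-4, 2), -11))) = Mul(2, Mul(5, Add(-2, -11))) = Mul(2, Mul(5, -13)) = Mul(2, -65) = -130)
Mul(Mul(22, Add(-49, -54)), Y) = Mul(Mul(22, Add(-49, -54)), -130) = Mul(Mul(22, -103), -130) = Mul(-2266, -130) = 294580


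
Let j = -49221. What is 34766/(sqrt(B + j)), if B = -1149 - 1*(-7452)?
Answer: -17383*I*sqrt(42918)/21459 ≈ -167.82*I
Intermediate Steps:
B = 6303 (B = -1149 + 7452 = 6303)
34766/(sqrt(B + j)) = 34766/(sqrt(6303 - 49221)) = 34766/(sqrt(-42918)) = 34766/((I*sqrt(42918))) = 34766*(-I*sqrt(42918)/42918) = -17383*I*sqrt(42918)/21459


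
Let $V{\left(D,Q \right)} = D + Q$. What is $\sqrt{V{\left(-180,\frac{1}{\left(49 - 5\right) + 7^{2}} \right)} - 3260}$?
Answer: $\frac{i \sqrt{29752467}}{93} \approx 58.651 i$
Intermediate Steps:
$\sqrt{V{\left(-180,\frac{1}{\left(49 - 5\right) + 7^{2}} \right)} - 3260} = \sqrt{\left(-180 + \frac{1}{\left(49 - 5\right) + 7^{2}}\right) - 3260} = \sqrt{\left(-180 + \frac{1}{44 + 49}\right) - 3260} = \sqrt{\left(-180 + \frac{1}{93}\right) - 3260} = \sqrt{- \frac{16739}{93} - 3260} = \sqrt{- \frac{319919}{93}} = \frac{i \sqrt{29752467}}{93}$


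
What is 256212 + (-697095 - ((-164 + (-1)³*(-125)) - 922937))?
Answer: 482093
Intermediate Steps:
256212 + (-697095 - ((-164 + (-1)³*(-125)) - 922937)) = 256212 + (-697095 - ((-164 - 1*(-125)) - 922937)) = 256212 + (-697095 - ((-164 + 125) - 922937)) = 256212 + (-697095 - (-39 - 922937)) = 256212 + (-697095 - 1*(-922976)) = 256212 + (-697095 + 922976) = 256212 + 225881 = 482093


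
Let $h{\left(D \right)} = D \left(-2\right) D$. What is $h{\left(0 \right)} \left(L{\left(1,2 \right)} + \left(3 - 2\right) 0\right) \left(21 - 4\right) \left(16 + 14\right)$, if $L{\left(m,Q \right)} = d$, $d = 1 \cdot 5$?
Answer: $0$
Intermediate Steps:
$h{\left(D \right)} = - 2 D^{2}$ ($h{\left(D \right)} = - 2 D D = - 2 D^{2}$)
$d = 5$
$L{\left(m,Q \right)} = 5$
$h{\left(0 \right)} \left(L{\left(1,2 \right)} + \left(3 - 2\right) 0\right) \left(21 - 4\right) \left(16 + 14\right) = - 2 \cdot 0^{2} \left(5 + \left(3 - 2\right) 0\right) \left(21 - 4\right) \left(16 + 14\right) = \left(-2\right) 0 \left(5 + 1 \cdot 0\right) 17 \cdot 30 = 0 \left(5 + 0\right) 510 = 0 \cdot 5 \cdot 510 = 0 \cdot 510 = 0$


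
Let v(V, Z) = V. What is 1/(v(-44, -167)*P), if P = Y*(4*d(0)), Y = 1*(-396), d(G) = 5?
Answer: 1/348480 ≈ 2.8696e-6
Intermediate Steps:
Y = -396
P = -7920 (P = -1584*5 = -396*20 = -7920)
1/(v(-44, -167)*P) = 1/(-44*(-7920)) = -1/44*(-1/7920) = 1/348480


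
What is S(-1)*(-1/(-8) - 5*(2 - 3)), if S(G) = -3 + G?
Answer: -41/2 ≈ -20.500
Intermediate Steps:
S(-1)*(-1/(-8) - 5*(2 - 3)) = (-3 - 1)*(-1/(-8) - 5*(2 - 3)) = -4*(-1*(-⅛) - 5*(-1)) = -4*(⅛ + 5) = -4*41/8 = -41/2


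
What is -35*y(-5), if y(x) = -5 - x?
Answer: 0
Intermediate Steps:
-35*y(-5) = -35*(-5 - 1*(-5)) = -35*(-5 + 5) = -35*0 = 0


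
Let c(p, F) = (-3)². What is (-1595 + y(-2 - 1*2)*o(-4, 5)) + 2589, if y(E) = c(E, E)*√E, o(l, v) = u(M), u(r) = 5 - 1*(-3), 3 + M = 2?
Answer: 994 + 144*I ≈ 994.0 + 144.0*I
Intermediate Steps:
c(p, F) = 9
M = -1 (M = -3 + 2 = -1)
u(r) = 8 (u(r) = 5 + 3 = 8)
o(l, v) = 8
y(E) = 9*√E
(-1595 + y(-2 - 1*2)*o(-4, 5)) + 2589 = (-1595 + (9*√(-2 - 1*2))*8) + 2589 = (-1595 + (9*√(-2 - 2))*8) + 2589 = (-1595 + (9*√(-4))*8) + 2589 = (-1595 + (9*(2*I))*8) + 2589 = (-1595 + (18*I)*8) + 2589 = (-1595 + 144*I) + 2589 = 994 + 144*I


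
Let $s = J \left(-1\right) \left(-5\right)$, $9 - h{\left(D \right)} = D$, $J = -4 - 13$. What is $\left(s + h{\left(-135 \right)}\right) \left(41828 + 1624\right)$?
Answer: $2563668$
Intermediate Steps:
$J = -17$
$h{\left(D \right)} = 9 - D$
$s = -85$ ($s = \left(-17\right) \left(-1\right) \left(-5\right) = 17 \left(-5\right) = -85$)
$\left(s + h{\left(-135 \right)}\right) \left(41828 + 1624\right) = \left(-85 + \left(9 - -135\right)\right) \left(41828 + 1624\right) = \left(-85 + \left(9 + 135\right)\right) 43452 = \left(-85 + 144\right) 43452 = 59 \cdot 43452 = 2563668$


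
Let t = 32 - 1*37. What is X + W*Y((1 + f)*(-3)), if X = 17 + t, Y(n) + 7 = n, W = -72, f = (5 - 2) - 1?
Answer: 1164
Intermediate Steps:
f = 2 (f = 3 - 1 = 2)
Y(n) = -7 + n
t = -5 (t = 32 - 37 = -5)
X = 12 (X = 17 - 5 = 12)
X + W*Y((1 + f)*(-3)) = 12 - 72*(-7 + (1 + 2)*(-3)) = 12 - 72*(-7 + 3*(-3)) = 12 - 72*(-7 - 9) = 12 - 72*(-16) = 12 + 1152 = 1164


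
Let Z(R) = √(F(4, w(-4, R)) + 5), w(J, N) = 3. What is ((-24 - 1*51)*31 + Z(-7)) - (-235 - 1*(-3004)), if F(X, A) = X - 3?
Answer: -5094 + √6 ≈ -5091.5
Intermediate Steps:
F(X, A) = -3 + X
Z(R) = √6 (Z(R) = √((-3 + 4) + 5) = √(1 + 5) = √6)
((-24 - 1*51)*31 + Z(-7)) - (-235 - 1*(-3004)) = ((-24 - 1*51)*31 + √6) - (-235 - 1*(-3004)) = ((-24 - 51)*31 + √6) - (-235 + 3004) = (-75*31 + √6) - 1*2769 = (-2325 + √6) - 2769 = -5094 + √6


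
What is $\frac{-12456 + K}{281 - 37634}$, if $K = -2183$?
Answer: $\frac{14639}{37353} \approx 0.39191$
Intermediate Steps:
$\frac{-12456 + K}{281 - 37634} = \frac{-12456 - 2183}{281 - 37634} = - \frac{14639}{-37353} = \left(-14639\right) \left(- \frac{1}{37353}\right) = \frac{14639}{37353}$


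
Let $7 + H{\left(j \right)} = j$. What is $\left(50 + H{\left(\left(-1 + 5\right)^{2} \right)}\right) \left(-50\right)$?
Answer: $-2950$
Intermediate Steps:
$H{\left(j \right)} = -7 + j$
$\left(50 + H{\left(\left(-1 + 5\right)^{2} \right)}\right) \left(-50\right) = \left(50 - \left(7 - \left(-1 + 5\right)^{2}\right)\right) \left(-50\right) = \left(50 - \left(7 - 4^{2}\right)\right) \left(-50\right) = \left(50 + \left(-7 + 16\right)\right) \left(-50\right) = \left(50 + 9\right) \left(-50\right) = 59 \left(-50\right) = -2950$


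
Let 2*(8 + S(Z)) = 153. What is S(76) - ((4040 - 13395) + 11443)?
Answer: -4039/2 ≈ -2019.5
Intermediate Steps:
S(Z) = 137/2 (S(Z) = -8 + (½)*153 = -8 + 153/2 = 137/2)
S(76) - ((4040 - 13395) + 11443) = 137/2 - ((4040 - 13395) + 11443) = 137/2 - (-9355 + 11443) = 137/2 - 1*2088 = 137/2 - 2088 = -4039/2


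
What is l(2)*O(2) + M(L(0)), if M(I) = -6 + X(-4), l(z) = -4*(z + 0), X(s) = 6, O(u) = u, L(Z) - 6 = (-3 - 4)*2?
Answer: -16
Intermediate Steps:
L(Z) = -8 (L(Z) = 6 + (-3 - 4)*2 = 6 - 7*2 = 6 - 14 = -8)
l(z) = -4*z
M(I) = 0 (M(I) = -6 + 6 = 0)
l(2)*O(2) + M(L(0)) = -4*2*2 + 0 = -8*2 + 0 = -16 + 0 = -16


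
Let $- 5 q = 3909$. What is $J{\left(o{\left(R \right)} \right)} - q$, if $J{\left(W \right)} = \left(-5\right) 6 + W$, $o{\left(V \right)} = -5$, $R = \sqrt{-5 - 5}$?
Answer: $\frac{3734}{5} \approx 746.8$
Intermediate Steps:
$q = - \frac{3909}{5}$ ($q = \left(- \frac{1}{5}\right) 3909 = - \frac{3909}{5} \approx -781.8$)
$R = i \sqrt{10}$ ($R = \sqrt{-10} = i \sqrt{10} \approx 3.1623 i$)
$J{\left(W \right)} = -30 + W$
$J{\left(o{\left(R \right)} \right)} - q = \left(-30 - 5\right) - - \frac{3909}{5} = -35 + \frac{3909}{5} = \frac{3734}{5}$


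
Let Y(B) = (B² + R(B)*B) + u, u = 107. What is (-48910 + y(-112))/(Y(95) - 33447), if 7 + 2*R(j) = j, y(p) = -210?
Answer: 9824/4027 ≈ 2.4395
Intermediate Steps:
R(j) = -7/2 + j/2
Y(B) = 107 + B² + B*(-7/2 + B/2) (Y(B) = (B² + (-7/2 + B/2)*B) + 107 = (B² + B*(-7/2 + B/2)) + 107 = 107 + B² + B*(-7/2 + B/2))
(-48910 + y(-112))/(Y(95) - 33447) = (-48910 - 210)/((107 - 7/2*95 + (3/2)*95²) - 33447) = -49120/((107 - 665/2 + (3/2)*9025) - 33447) = -49120/((107 - 665/2 + 27075/2) - 33447) = -49120/(13312 - 33447) = -49120/(-20135) = -49120*(-1/20135) = 9824/4027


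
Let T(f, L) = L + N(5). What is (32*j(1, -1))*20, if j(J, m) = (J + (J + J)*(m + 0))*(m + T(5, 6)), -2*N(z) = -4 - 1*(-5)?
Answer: -2880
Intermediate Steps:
N(z) = -½ (N(z) = -(-4 - 1*(-5))/2 = -(-4 + 5)/2 = -½*1 = -½)
T(f, L) = -½ + L (T(f, L) = L - ½ = -½ + L)
j(J, m) = (11/2 + m)*(J + 2*J*m) (j(J, m) = (J + (J + J)*(m + 0))*(m + (-½ + 6)) = (J + (2*J)*m)*(m + 11/2) = (J + 2*J*m)*(11/2 + m) = (11/2 + m)*(J + 2*J*m))
(32*j(1, -1))*20 = (32*((½)*1*(11 + 4*(-1)² + 24*(-1))))*20 = (32*((½)*1*(11 + 4*1 - 24)))*20 = (32*((½)*1*(11 + 4 - 24)))*20 = (32*((½)*1*(-9)))*20 = (32*(-9/2))*20 = -144*20 = -2880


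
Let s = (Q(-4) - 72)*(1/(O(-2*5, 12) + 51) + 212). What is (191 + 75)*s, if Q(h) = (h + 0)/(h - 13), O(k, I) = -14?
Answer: -2545859400/629 ≈ -4.0475e+6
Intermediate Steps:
Q(h) = h/(-13 + h)
s = -9570900/629 (s = (-4/(-13 - 4) - 72)*(1/(-14 + 51) + 212) = (-4/(-17) - 72)*(1/37 + 212) = (-4*(-1/17) - 72)*(1/37 + 212) = (4/17 - 72)*(7845/37) = -1220/17*7845/37 = -9570900/629 ≈ -15216.)
(191 + 75)*s = (191 + 75)*(-9570900/629) = 266*(-9570900/629) = -2545859400/629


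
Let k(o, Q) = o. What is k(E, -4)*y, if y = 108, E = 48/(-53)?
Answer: -5184/53 ≈ -97.811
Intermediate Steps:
E = -48/53 (E = 48*(-1/53) = -48/53 ≈ -0.90566)
k(E, -4)*y = -48/53*108 = -5184/53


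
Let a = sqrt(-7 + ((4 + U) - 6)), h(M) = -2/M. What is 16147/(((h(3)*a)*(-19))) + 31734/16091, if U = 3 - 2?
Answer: 31734/16091 - 48441*I*sqrt(2)/152 ≈ 1.9722 - 450.7*I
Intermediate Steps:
U = 1
a = 2*I*sqrt(2) (a = sqrt(-7 + ((4 + 1) - 6)) = sqrt(-7 + (5 - 6)) = sqrt(-7 - 1) = sqrt(-8) = 2*I*sqrt(2) ≈ 2.8284*I)
16147/(((h(3)*a)*(-19))) + 31734/16091 = 16147/((((-2/3)*(2*I*sqrt(2)))*(-19))) + 31734/16091 = 16147/((((-2*1/3)*(2*I*sqrt(2)))*(-19))) + 31734*(1/16091) = 16147/((-4*I*sqrt(2)/3*(-19))) + 31734/16091 = 16147/((76*I*sqrt(2)/3)) + 31734/16091 = 16147*(-3*I*sqrt(2)/152) + 31734/16091 = -48441*I*sqrt(2)/152 + 31734/16091 = 31734/16091 - 48441*I*sqrt(2)/152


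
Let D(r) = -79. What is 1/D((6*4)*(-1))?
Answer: -1/79 ≈ -0.012658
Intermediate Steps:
1/D((6*4)*(-1)) = 1/(-79) = -1/79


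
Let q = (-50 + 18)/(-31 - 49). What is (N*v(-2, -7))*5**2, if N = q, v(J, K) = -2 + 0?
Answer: -20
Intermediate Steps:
v(J, K) = -2
q = 2/5 (q = -32/(-80) = -32*(-1/80) = 2/5 ≈ 0.40000)
N = 2/5 ≈ 0.40000
(N*v(-2, -7))*5**2 = ((2/5)*(-2))*5**2 = -4/5*25 = -20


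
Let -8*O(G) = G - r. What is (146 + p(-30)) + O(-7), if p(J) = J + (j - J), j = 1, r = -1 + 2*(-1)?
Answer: 295/2 ≈ 147.50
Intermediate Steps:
r = -3 (r = -1 - 2 = -3)
O(G) = -3/8 - G/8 (O(G) = -(G - 1*(-3))/8 = -(G + 3)/8 = -(3 + G)/8 = -3/8 - G/8)
p(J) = 1 (p(J) = J + (1 - J) = 1)
(146 + p(-30)) + O(-7) = (146 + 1) + (-3/8 - ⅛*(-7)) = 147 + (-3/8 + 7/8) = 147 + ½ = 295/2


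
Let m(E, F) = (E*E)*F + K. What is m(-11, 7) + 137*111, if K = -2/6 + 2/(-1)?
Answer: 48155/3 ≈ 16052.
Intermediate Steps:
K = -7/3 (K = -2*⅙ + 2*(-1) = -⅓ - 2 = -7/3 ≈ -2.3333)
m(E, F) = -7/3 + F*E² (m(E, F) = (E*E)*F - 7/3 = E²*F - 7/3 = F*E² - 7/3 = -7/3 + F*E²)
m(-11, 7) + 137*111 = (-7/3 + 7*(-11)²) + 137*111 = (-7/3 + 7*121) + 15207 = (-7/3 + 847) + 15207 = 2534/3 + 15207 = 48155/3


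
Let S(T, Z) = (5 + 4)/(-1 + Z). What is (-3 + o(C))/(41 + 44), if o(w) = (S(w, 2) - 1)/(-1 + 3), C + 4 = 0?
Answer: 1/85 ≈ 0.011765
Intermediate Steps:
C = -4 (C = -4 + 0 = -4)
S(T, Z) = 9/(-1 + Z)
o(w) = 4 (o(w) = (9/(-1 + 2) - 1)/(-1 + 3) = (9/1 - 1)/2 = (9*1 - 1)*(1/2) = (9 - 1)*(1/2) = 8*(1/2) = 4)
(-3 + o(C))/(41 + 44) = (-3 + 4)/(41 + 44) = 1/85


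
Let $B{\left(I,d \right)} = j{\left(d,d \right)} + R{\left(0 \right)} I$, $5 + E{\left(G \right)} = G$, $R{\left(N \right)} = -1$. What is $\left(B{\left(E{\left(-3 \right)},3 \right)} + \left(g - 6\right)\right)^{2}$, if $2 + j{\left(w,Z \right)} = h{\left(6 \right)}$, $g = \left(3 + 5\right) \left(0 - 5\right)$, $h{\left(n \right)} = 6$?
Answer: $1156$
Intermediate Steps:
$E{\left(G \right)} = -5 + G$
$g = -40$ ($g = 8 \left(-5\right) = -40$)
$j{\left(w,Z \right)} = 4$ ($j{\left(w,Z \right)} = -2 + 6 = 4$)
$B{\left(I,d \right)} = 4 - I$
$\left(B{\left(E{\left(-3 \right)},3 \right)} + \left(g - 6\right)\right)^{2} = \left(\left(4 - \left(-5 - 3\right)\right) - 46\right)^{2} = \left(\left(4 - -8\right) - 46\right)^{2} = \left(\left(4 + 8\right) - 46\right)^{2} = \left(12 - 46\right)^{2} = \left(-34\right)^{2} = 1156$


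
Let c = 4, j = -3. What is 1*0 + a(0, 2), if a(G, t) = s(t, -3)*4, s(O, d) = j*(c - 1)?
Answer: -36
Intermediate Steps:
s(O, d) = -9 (s(O, d) = -3*(4 - 1) = -3*3 = -9)
a(G, t) = -36 (a(G, t) = -9*4 = -36)
1*0 + a(0, 2) = 1*0 - 36 = 0 - 36 = -36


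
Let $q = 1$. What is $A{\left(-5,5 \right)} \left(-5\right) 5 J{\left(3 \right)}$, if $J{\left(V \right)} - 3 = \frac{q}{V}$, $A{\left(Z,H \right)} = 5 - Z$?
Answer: $- \frac{2500}{3} \approx -833.33$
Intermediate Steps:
$J{\left(V \right)} = 3 + \frac{1}{V}$ ($J{\left(V \right)} = 3 + 1 \frac{1}{V} = 3 + \frac{1}{V}$)
$A{\left(-5,5 \right)} \left(-5\right) 5 J{\left(3 \right)} = \left(5 - -5\right) \left(-5\right) 5 \left(3 + \frac{1}{3}\right) = \left(5 + 5\right) \left(-5\right) 5 \left(3 + \frac{1}{3}\right) = 10 \left(-5\right) 5 \cdot \frac{10}{3} = \left(-50\right) 5 \cdot \frac{10}{3} = \left(-250\right) \frac{10}{3} = - \frac{2500}{3}$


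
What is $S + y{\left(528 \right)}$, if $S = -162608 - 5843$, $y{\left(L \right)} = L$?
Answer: $-167923$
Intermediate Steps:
$S = -168451$ ($S = -162608 - 5843 = -168451$)
$S + y{\left(528 \right)} = -168451 + 528 = -167923$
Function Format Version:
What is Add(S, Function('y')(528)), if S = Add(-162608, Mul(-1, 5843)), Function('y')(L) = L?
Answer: -167923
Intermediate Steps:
S = -168451 (S = Add(-162608, -5843) = -168451)
Add(S, Function('y')(528)) = Add(-168451, 528) = -167923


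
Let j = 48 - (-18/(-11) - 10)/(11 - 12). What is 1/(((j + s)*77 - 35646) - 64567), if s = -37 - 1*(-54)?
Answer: -1/95852 ≈ -1.0433e-5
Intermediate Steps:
s = 17 (s = -37 + 54 = 17)
j = 436/11 (j = 48 - (-18*(-1/11) - 10)/(-1) = 48 - (18/11 - 10)*(-1) = 48 - (-92)*(-1)/11 = 48 - 1*92/11 = 48 - 92/11 = 436/11 ≈ 39.636)
1/(((j + s)*77 - 35646) - 64567) = 1/(((436/11 + 17)*77 - 35646) - 64567) = 1/(((623/11)*77 - 35646) - 64567) = 1/((4361 - 35646) - 64567) = 1/(-31285 - 64567) = 1/(-95852) = -1/95852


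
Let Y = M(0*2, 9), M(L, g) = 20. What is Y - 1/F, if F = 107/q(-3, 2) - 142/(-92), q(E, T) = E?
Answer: 94318/4709 ≈ 20.029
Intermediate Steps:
Y = 20
F = -4709/138 (F = 107/(-3) - 142/(-92) = 107*(-⅓) - 142*(-1/92) = -107/3 + 71/46 = -4709/138 ≈ -34.123)
Y - 1/F = 20 - 1/(-4709/138) = 20 - 1*(-138/4709) = 20 + 138/4709 = 94318/4709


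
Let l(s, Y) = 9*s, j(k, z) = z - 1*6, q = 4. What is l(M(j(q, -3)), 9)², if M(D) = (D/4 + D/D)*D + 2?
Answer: 227529/16 ≈ 14221.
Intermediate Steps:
j(k, z) = -6 + z (j(k, z) = z - 6 = -6 + z)
M(D) = 2 + D*(1 + D/4) (M(D) = (D*(¼) + 1)*D + 2 = (D/4 + 1)*D + 2 = (1 + D/4)*D + 2 = D*(1 + D/4) + 2 = 2 + D*(1 + D/4))
l(M(j(q, -3)), 9)² = (9*(2 + (-6 - 3) + (-6 - 3)²/4))² = (9*(2 - 9 + (¼)*(-9)²))² = (9*(2 - 9 + (¼)*81))² = (9*(2 - 9 + 81/4))² = (9*(53/4))² = (477/4)² = 227529/16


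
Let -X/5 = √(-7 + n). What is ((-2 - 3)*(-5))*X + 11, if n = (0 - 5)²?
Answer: 11 - 375*√2 ≈ -519.33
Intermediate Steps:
n = 25 (n = (-5)² = 25)
X = -15*√2 (X = -5*√(-7 + 25) = -15*√2 ≈ -21.213)
((-2 - 3)*(-5))*X + 11 = ((-2 - 3)*(-5))*(-15*√2) + 11 = (-5*(-5))*(-15*√2) + 11 = 25*(-15*√2) + 11 = -375*√2 + 11 = 11 - 375*√2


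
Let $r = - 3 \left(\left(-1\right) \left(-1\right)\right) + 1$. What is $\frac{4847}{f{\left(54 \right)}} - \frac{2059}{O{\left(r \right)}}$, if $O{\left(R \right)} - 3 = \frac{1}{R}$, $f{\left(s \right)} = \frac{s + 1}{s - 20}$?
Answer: $\frac{23900}{11} \approx 2172.7$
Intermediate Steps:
$r = -2$ ($r = \left(-3\right) 1 + 1 = -3 + 1 = -2$)
$f{\left(s \right)} = \frac{1 + s}{-20 + s}$
$O{\left(R \right)} = 3 + \frac{1}{R}$
$\frac{4847}{f{\left(54 \right)}} - \frac{2059}{O{\left(r \right)}} = \frac{4847}{\frac{1}{-20 + 54} \left(1 + 54\right)} - \frac{2059}{3 + \frac{1}{-2}} = \frac{4847}{\frac{1}{34} \cdot 55} - \frac{2059}{3 - \frac{1}{2}} = \frac{4847}{\frac{1}{34} \cdot 55} - \frac{2059}{\frac{5}{2}} = \frac{4847}{\frac{55}{34}} - \frac{4118}{5} = 4847 \cdot \frac{34}{55} - \frac{4118}{5} = \frac{164798}{55} - \frac{4118}{5} = \frac{23900}{11}$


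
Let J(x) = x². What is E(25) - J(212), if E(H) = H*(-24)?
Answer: -45544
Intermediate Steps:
E(H) = -24*H
E(25) - J(212) = -24*25 - 1*212² = -600 - 1*44944 = -600 - 44944 = -45544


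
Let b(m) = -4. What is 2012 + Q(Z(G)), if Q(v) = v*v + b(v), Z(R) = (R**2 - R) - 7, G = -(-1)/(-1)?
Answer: 2033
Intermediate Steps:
G = -1 (G = -(-1)*(-1) = -1*1 = -1)
Z(R) = -7 + R**2 - R
Q(v) = -4 + v**2 (Q(v) = v*v - 4 = v**2 - 4 = -4 + v**2)
2012 + Q(Z(G)) = 2012 + (-4 + (-7 + (-1)**2 - 1*(-1))**2) = 2012 + (-4 + (-7 + 1 + 1)**2) = 2012 + (-4 + (-5)**2) = 2012 + (-4 + 25) = 2012 + 21 = 2033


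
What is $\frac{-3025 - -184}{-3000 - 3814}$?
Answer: $\frac{2841}{6814} \approx 0.41694$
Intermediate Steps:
$\frac{-3025 - -184}{-3000 - 3814} = \frac{-3025 + \left(-14 + 198\right)}{-6814} = \left(-3025 + 184\right) \left(- \frac{1}{6814}\right) = \left(-2841\right) \left(- \frac{1}{6814}\right) = \frac{2841}{6814}$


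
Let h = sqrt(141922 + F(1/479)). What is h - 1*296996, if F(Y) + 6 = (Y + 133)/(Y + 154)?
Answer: -296996 + 12*sqrt(595872367810)/24589 ≈ -2.9662e+5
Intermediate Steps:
F(Y) = -6 + (133 + Y)/(154 + Y) (F(Y) = -6 + (Y + 133)/(Y + 154) = -6 + (133 + Y)/(154 + Y))
h = 12*sqrt(595872367810)/24589 (h = sqrt(141922 + (-791 - 5/479)/(154 + 1/479)) = sqrt(141922 + (-791 - 5*1/479)/(154 + 1/479)) = sqrt(141922 + (-791 - 5/479)/(73767/479)) = sqrt(141922 + (479/73767)*(-378894/479)) = sqrt(141922 - 126298/24589) = sqrt(3489593760/24589) = 12*sqrt(595872367810)/24589 ≈ 376.72)
h - 1*296996 = 12*sqrt(595872367810)/24589 - 1*296996 = 12*sqrt(595872367810)/24589 - 296996 = -296996 + 12*sqrt(595872367810)/24589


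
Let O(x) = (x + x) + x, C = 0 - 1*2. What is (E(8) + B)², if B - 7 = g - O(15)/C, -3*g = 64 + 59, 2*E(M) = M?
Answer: 225/4 ≈ 56.250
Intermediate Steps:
C = -2 (C = 0 - 2 = -2)
O(x) = 3*x (O(x) = 2*x + x = 3*x)
E(M) = M/2
g = -41 (g = -(64 + 59)/3 = -⅓*123 = -41)
B = -23/2 (B = 7 + (-41 - 3*15/(-2)) = 7 + (-41 - 45*(-1)/2) = 7 + (-41 - 1*(-45/2)) = 7 + (-41 + 45/2) = 7 - 37/2 = -23/2 ≈ -11.500)
(E(8) + B)² = ((½)*8 - 23/2)² = (4 - 23/2)² = (-15/2)² = 225/4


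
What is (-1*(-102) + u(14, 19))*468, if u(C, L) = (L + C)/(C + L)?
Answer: 48204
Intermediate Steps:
u(C, L) = 1 (u(C, L) = (C + L)/(C + L) = 1)
(-1*(-102) + u(14, 19))*468 = (-1*(-102) + 1)*468 = (102 + 1)*468 = 103*468 = 48204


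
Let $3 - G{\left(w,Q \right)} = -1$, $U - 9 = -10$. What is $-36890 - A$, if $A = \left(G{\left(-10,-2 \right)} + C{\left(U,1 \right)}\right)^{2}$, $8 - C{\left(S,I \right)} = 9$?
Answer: $-36899$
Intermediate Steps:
$U = -1$ ($U = 9 - 10 = -1$)
$C{\left(S,I \right)} = -1$ ($C{\left(S,I \right)} = 8 - 9 = -1$)
$G{\left(w,Q \right)} = 4$ ($G{\left(w,Q \right)} = 3 - -1 = 3 + 1 = 4$)
$A = 9$ ($A = \left(4 - 1\right)^{2} = 3^{2} = 9$)
$-36890 - A = -36890 - 9 = -36899$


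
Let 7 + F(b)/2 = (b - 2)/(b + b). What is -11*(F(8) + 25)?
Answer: -517/4 ≈ -129.25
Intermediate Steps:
F(b) = -14 + (-2 + b)/b (F(b) = -14 + 2*((b - 2)/(b + b)) = -14 + 2*((-2 + b)/((2*b))) = -14 + 2*((-2 + b)*(1/(2*b))) = -14 + 2*((-2 + b)/(2*b)) = -14 + (-2 + b)/b)
-11*(F(8) + 25) = -11*((-13 - 2/8) + 25) = -11*((-13 - 2*⅛) + 25) = -11*((-13 - ¼) + 25) = -11*(-53/4 + 25) = -11*47/4 = -517/4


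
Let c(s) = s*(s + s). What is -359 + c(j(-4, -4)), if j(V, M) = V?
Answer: -327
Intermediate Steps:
c(s) = 2*s² (c(s) = s*(2*s) = 2*s²)
-359 + c(j(-4, -4)) = -359 + 2*(-4)² = -359 + 2*16 = -359 + 32 = -327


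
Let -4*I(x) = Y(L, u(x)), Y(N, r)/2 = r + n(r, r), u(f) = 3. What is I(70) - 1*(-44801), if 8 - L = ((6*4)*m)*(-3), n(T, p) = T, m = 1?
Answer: 44798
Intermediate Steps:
L = 80 (L = 8 - (6*4)*1*(-3) = 8 - 24*1*(-3) = 8 - 24*(-3) = 8 - 1*(-72) = 8 + 72 = 80)
Y(N, r) = 4*r (Y(N, r) = 2*(r + r) = 2*(2*r) = 4*r)
I(x) = -3
I(70) - 1*(-44801) = -3 - 1*(-44801) = -3 + 44801 = 44798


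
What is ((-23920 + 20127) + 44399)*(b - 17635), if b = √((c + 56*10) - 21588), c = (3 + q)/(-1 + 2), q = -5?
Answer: -716086810 + 40606*I*√21030 ≈ -7.1609e+8 + 5.8886e+6*I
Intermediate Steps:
c = -2 (c = (3 - 5)/(-1 + 2) = -2/1 = -2*1 = -2)
b = I*√21030 (b = √((-2 + 56*10) - 21588) = √((-2 + 560) - 21588) = √(558 - 21588) = √(-21030) = I*√21030 ≈ 145.02*I)
((-23920 + 20127) + 44399)*(b - 17635) = ((-23920 + 20127) + 44399)*(I*√21030 - 17635) = (-3793 + 44399)*(-17635 + I*√21030) = 40606*(-17635 + I*√21030) = -716086810 + 40606*I*√21030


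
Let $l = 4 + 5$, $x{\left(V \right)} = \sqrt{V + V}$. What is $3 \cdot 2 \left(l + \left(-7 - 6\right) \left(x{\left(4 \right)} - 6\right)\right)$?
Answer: $522 - 156 \sqrt{2} \approx 301.38$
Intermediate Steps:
$x{\left(V \right)} = \sqrt{2} \sqrt{V}$ ($x{\left(V \right)} = \sqrt{2 V} = \sqrt{2} \sqrt{V}$)
$l = 9$
$3 \cdot 2 \left(l + \left(-7 - 6\right) \left(x{\left(4 \right)} - 6\right)\right) = 3 \cdot 2 \left(9 + \left(-7 - 6\right) \left(\sqrt{2} \sqrt{4} - 6\right)\right) = 6 \left(9 - 13 \left(\sqrt{2} \cdot 2 - 6\right)\right) = 6 \left(9 - 13 \left(2 \sqrt{2} - 6\right)\right) = 6 \left(9 - 13 \left(-6 + 2 \sqrt{2}\right)\right) = 6 \left(9 + \left(78 - 26 \sqrt{2}\right)\right) = 6 \left(87 - 26 \sqrt{2}\right) = 522 - 156 \sqrt{2}$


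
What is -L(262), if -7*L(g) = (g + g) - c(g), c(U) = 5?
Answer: 519/7 ≈ 74.143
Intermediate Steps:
L(g) = 5/7 - 2*g/7 (L(g) = -((g + g) - 1*5)/7 = -(2*g - 5)/7 = -(-5 + 2*g)/7 = 5/7 - 2*g/7)
-L(262) = -(5/7 - 2/7*262) = -(5/7 - 524/7) = -1*(-519/7) = 519/7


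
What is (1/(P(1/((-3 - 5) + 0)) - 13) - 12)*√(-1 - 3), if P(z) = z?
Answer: -2536*I/105 ≈ -24.152*I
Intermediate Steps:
(1/(P(1/((-3 - 5) + 0)) - 13) - 12)*√(-1 - 3) = (1/(1/((-3 - 5) + 0) - 13) - 12)*√(-1 - 3) = (1/(1/(-8 + 0) - 13) - 12)*√(-4) = (1/(1/(-8) - 13) - 12)*(2*I) = (1/(-⅛ - 13) - 12)*(2*I) = (1/(-105/8) - 12)*(2*I) = (-8/105 - 12)*(2*I) = -2536*I/105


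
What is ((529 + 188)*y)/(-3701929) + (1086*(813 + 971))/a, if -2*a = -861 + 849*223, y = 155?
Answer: -2394226225117/116281291819 ≈ -20.590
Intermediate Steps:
a = -94233 (a = -(-861 + 849*223)/2 = -(-861 + 189327)/2 = -½*188466 = -94233)
((529 + 188)*y)/(-3701929) + (1086*(813 + 971))/a = ((529 + 188)*155)/(-3701929) + (1086*(813 + 971))/(-94233) = (717*155)*(-1/3701929) + (1086*1784)*(-1/94233) = 111135*(-1/3701929) + 1937424*(-1/94233) = -111135/3701929 - 645808/31411 = -2394226225117/116281291819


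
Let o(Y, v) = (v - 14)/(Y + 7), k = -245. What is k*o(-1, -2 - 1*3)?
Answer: 4655/6 ≈ 775.83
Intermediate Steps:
o(Y, v) = (-14 + v)/(7 + Y)
k*o(-1, -2 - 1*3) = -245*(-14 + (-2 - 1*3))/(7 - 1) = -245*(-14 + (-2 - 3))/6 = -245*(-14 - 5)/6 = -245*(-19)/6 = -245*(-19/6) = 4655/6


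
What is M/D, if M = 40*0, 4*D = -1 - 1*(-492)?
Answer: 0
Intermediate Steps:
D = 491/4 (D = (-1 - 1*(-492))/4 = (-1 + 492)/4 = (¼)*491 = 491/4 ≈ 122.75)
M = 0
M/D = 0/(491/4) = 0*(4/491) = 0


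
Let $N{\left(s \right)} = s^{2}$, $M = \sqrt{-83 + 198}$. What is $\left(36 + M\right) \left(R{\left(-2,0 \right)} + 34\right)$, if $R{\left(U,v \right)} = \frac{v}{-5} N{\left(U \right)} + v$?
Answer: $1224 + 34 \sqrt{115} \approx 1588.6$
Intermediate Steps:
$M = \sqrt{115} \approx 10.724$
$R{\left(U,v \right)} = v - \frac{v U^{2}}{5}$ ($R{\left(U,v \right)} = \frac{v}{-5} U^{2} + v = v \left(- \frac{1}{5}\right) U^{2} + v = - \frac{v}{5} U^{2} + v = - \frac{v U^{2}}{5} + v = v - \frac{v U^{2}}{5}$)
$\left(36 + M\right) \left(R{\left(-2,0 \right)} + 34\right) = \left(36 + \sqrt{115}\right) \left(\frac{1}{5} \cdot 0 \left(5 - \left(-2\right)^{2}\right) + 34\right) = \left(36 + \sqrt{115}\right) \left(\frac{1}{5} \cdot 0 \left(5 - 4\right) + 34\right) = \left(36 + \sqrt{115}\right) \left(\frac{1}{5} \cdot 0 \cdot 1 + 34\right) = \left(36 + \sqrt{115}\right) \left(0 + 34\right) = \left(36 + \sqrt{115}\right) 34 = 1224 + 34 \sqrt{115}$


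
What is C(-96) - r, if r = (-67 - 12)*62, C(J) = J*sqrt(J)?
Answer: 4898 - 384*I*sqrt(6) ≈ 4898.0 - 940.6*I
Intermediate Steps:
C(J) = J**(3/2)
r = -4898 (r = -79*62 = -4898)
C(-96) - r = (-96)**(3/2) - 1*(-4898) = -384*I*sqrt(6) + 4898 = 4898 - 384*I*sqrt(6)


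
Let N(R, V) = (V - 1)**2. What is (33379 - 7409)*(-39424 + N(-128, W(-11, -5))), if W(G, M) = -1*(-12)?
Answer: -1020698910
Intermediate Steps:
W(G, M) = 12
N(R, V) = (-1 + V)**2
(33379 - 7409)*(-39424 + N(-128, W(-11, -5))) = (33379 - 7409)*(-39424 + (-1 + 12)**2) = 25970*(-39424 + 11**2) = 25970*(-39424 + 121) = 25970*(-39303) = -1020698910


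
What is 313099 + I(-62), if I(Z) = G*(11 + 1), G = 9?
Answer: 313207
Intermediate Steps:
I(Z) = 108 (I(Z) = 9*(11 + 1) = 9*12 = 108)
313099 + I(-62) = 313099 + 108 = 313207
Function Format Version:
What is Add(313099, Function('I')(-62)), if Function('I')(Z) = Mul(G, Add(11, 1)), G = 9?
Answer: 313207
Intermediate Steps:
Function('I')(Z) = 108 (Function('I')(Z) = Mul(9, Add(11, 1)) = Mul(9, 12) = 108)
Add(313099, Function('I')(-62)) = Add(313099, 108) = 313207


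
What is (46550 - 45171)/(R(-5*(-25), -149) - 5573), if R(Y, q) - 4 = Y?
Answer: -1379/5444 ≈ -0.25331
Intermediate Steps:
R(Y, q) = 4 + Y
(46550 - 45171)/(R(-5*(-25), -149) - 5573) = (46550 - 45171)/((4 - 5*(-25)) - 5573) = 1379/((4 + 125) - 5573) = 1379/(129 - 5573) = 1379/(-5444) = 1379*(-1/5444) = -1379/5444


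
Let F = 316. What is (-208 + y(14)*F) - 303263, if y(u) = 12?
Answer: -299679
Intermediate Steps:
(-208 + y(14)*F) - 303263 = (-208 + 12*316) - 303263 = (-208 + 3792) - 303263 = 3584 - 303263 = -299679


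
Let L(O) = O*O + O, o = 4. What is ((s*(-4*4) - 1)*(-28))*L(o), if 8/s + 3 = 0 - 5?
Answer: -8400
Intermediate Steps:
s = -1 (s = 8/(-3 + (0 - 5)) = 8/(-3 - 5) = 8/(-8) = 8*(-1/8) = -1)
L(O) = O + O**2 (L(O) = O**2 + O = O + O**2)
((s*(-4*4) - 1)*(-28))*L(o) = ((-(-4)*4 - 1)*(-28))*(4*(1 + 4)) = ((-1*(-16) - 1)*(-28))*(4*5) = ((16 - 1)*(-28))*20 = (15*(-28))*20 = -420*20 = -8400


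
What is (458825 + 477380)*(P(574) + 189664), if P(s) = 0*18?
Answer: 177564385120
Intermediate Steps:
P(s) = 0
(458825 + 477380)*(P(574) + 189664) = (458825 + 477380)*(0 + 189664) = 936205*189664 = 177564385120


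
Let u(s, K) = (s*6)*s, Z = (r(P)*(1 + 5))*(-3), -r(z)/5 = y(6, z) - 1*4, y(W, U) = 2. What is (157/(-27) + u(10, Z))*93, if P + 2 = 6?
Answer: 497333/9 ≈ 55259.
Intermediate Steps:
P = 4 (P = -2 + 6 = 4)
r(z) = 10 (r(z) = -5*(2 - 1*4) = -5*(2 - 4) = -5*(-2) = 10)
Z = -180 (Z = (10*(1 + 5))*(-3) = (10*6)*(-3) = 60*(-3) = -180)
u(s, K) = 6*s² (u(s, K) = (6*s)*s = 6*s²)
(157/(-27) + u(10, Z))*93 = (157/(-27) + 6*10²)*93 = (157*(-1/27) + 6*100)*93 = (-157/27 + 600)*93 = (16043/27)*93 = 497333/9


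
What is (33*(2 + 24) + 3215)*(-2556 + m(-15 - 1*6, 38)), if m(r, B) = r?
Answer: -10496121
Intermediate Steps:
(33*(2 + 24) + 3215)*(-2556 + m(-15 - 1*6, 38)) = (33*(2 + 24) + 3215)*(-2556 + (-15 - 1*6)) = (33*26 + 3215)*(-2556 + (-15 - 6)) = (858 + 3215)*(-2556 - 21) = 4073*(-2577) = -10496121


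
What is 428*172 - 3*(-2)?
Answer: 73622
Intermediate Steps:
428*172 - 3*(-2) = 73616 + 6 = 73622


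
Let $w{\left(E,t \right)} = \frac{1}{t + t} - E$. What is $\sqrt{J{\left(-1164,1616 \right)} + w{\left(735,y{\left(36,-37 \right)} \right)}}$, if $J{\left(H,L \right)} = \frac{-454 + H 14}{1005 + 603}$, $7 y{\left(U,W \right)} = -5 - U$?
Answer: $\frac{i \sqrt{45114801}}{246} \approx 27.304 i$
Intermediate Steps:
$y{\left(U,W \right)} = - \frac{5}{7} - \frac{U}{7}$ ($y{\left(U,W \right)} = \frac{-5 - U}{7} = - \frac{5}{7} - \frac{U}{7}$)
$J{\left(H,L \right)} = - \frac{227}{804} + \frac{7 H}{804}$ ($J{\left(H,L \right)} = \frac{-454 + 14 H}{1608} = \left(-454 + 14 H\right) \frac{1}{1608} = - \frac{227}{804} + \frac{7 H}{804}$)
$w{\left(E,t \right)} = \frac{1}{2 t} - E$
$\sqrt{J{\left(-1164,1616 \right)} + w{\left(735,y{\left(36,-37 \right)} \right)}} = \sqrt{\left(- \frac{227}{804} + \frac{7}{804} \left(-1164\right)\right) + \left(\frac{1}{2 \left(- \frac{5}{7} - \frac{36}{7}\right)} - 735\right)} = \sqrt{\left(- \frac{227}{804} - \frac{679}{67}\right) - \left(735 - \frac{1}{2 \left(- \frac{5}{7} - \frac{36}{7}\right)}\right)} = \sqrt{- \frac{125}{12} - \left(735 - \frac{1}{2 \left(- \frac{41}{7}\right)}\right)} = \sqrt{- \frac{125}{12} + \left(\frac{1}{2} \left(- \frac{7}{41}\right) - 735\right)} = \sqrt{- \frac{125}{12} - \frac{60277}{82}} = \sqrt{- \frac{366787}{492}} = \frac{i \sqrt{45114801}}{246}$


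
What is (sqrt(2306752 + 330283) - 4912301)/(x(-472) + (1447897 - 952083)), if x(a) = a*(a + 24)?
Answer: -4912301/707270 + sqrt(2637035)/707270 ≈ -6.9431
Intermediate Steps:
x(a) = a*(24 + a)
(sqrt(2306752 + 330283) - 4912301)/(x(-472) + (1447897 - 952083)) = (sqrt(2306752 + 330283) - 4912301)/(-472*(24 - 472) + (1447897 - 952083)) = (sqrt(2637035) - 4912301)/(-472*(-448) + 495814) = (-4912301 + sqrt(2637035))/(211456 + 495814) = (-4912301 + sqrt(2637035))/707270 = (-4912301 + sqrt(2637035))*(1/707270) = -4912301/707270 + sqrt(2637035)/707270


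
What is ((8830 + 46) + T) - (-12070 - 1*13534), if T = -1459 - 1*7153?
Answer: 25868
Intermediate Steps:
T = -8612 (T = -1459 - 7153 = -8612)
((8830 + 46) + T) - (-12070 - 1*13534) = ((8830 + 46) - 8612) - (-12070 - 1*13534) = (8876 - 8612) - (-12070 - 13534) = 264 - 1*(-25604) = 264 + 25604 = 25868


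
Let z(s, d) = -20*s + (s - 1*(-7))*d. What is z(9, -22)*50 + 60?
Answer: -26540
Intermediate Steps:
z(s, d) = -20*s + d*(7 + s) (z(s, d) = -20*s + (s + 7)*d = -20*s + (7 + s)*d = -20*s + d*(7 + s))
z(9, -22)*50 + 60 = (-20*9 + 7*(-22) - 22*9)*50 + 60 = (-180 - 154 - 198)*50 + 60 = -532*50 + 60 = -26600 + 60 = -26540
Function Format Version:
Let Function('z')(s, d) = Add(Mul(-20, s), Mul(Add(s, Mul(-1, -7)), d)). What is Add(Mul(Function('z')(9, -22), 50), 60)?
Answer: -26540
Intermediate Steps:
Function('z')(s, d) = Add(Mul(-20, s), Mul(d, Add(7, s))) (Function('z')(s, d) = Add(Mul(-20, s), Mul(Add(s, 7), d)) = Add(Mul(-20, s), Mul(Add(7, s), d)) = Add(Mul(-20, s), Mul(d, Add(7, s))))
Add(Mul(Function('z')(9, -22), 50), 60) = Add(Mul(Add(Mul(-20, 9), Mul(7, -22), Mul(-22, 9)), 50), 60) = Add(Mul(Add(-180, -154, -198), 50), 60) = Add(Mul(-532, 50), 60) = Add(-26600, 60) = -26540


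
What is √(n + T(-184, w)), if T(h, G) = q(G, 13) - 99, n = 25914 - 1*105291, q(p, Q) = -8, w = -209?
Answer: 2*I*√19871 ≈ 281.93*I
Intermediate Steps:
n = -79377 (n = 25914 - 105291 = -79377)
T(h, G) = -107 (T(h, G) = -8 - 99 = -107)
√(n + T(-184, w)) = √(-79377 - 107) = √(-79484) = 2*I*√19871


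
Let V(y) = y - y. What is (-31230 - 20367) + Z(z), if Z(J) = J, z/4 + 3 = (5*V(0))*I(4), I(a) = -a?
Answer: -51609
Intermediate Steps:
V(y) = 0
z = -12 (z = -12 + 4*((5*0)*(-1*4)) = -12 + 4*(0*(-4)) = -12 + 4*0 = -12 + 0 = -12)
(-31230 - 20367) + Z(z) = (-31230 - 20367) - 12 = -51597 - 12 = -51609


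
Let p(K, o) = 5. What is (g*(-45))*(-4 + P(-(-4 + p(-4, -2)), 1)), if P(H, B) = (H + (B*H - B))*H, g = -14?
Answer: -630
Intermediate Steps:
P(H, B) = H*(H - B + B*H) (P(H, B) = (H + (-B + B*H))*H = (H - B + B*H)*H = H*(H - B + B*H))
(g*(-45))*(-4 + P(-(-4 + p(-4, -2)), 1)) = (-14*(-45))*(-4 + (-(-4 + 5))*(-(-4 + 5) - 1*1 + 1*(-(-4 + 5)))) = 630*(-4 + (-1*1)*(-1*1 - 1 + 1*(-1*1))) = 630*(-4 - (-1 - 1 + 1*(-1))) = 630*(-4 - (-1 - 1 - 1)) = 630*(-4 - 1*(-3)) = 630*(-4 + 3) = 630*(-1) = -630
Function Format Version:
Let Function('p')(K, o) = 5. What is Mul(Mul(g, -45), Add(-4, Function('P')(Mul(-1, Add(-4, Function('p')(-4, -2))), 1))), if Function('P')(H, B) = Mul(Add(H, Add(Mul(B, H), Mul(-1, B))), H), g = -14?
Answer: -630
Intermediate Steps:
Function('P')(H, B) = Mul(H, Add(H, Mul(-1, B), Mul(B, H))) (Function('P')(H, B) = Mul(Add(H, Add(Mul(-1, B), Mul(B, H))), H) = Mul(Add(H, Mul(-1, B), Mul(B, H)), H) = Mul(H, Add(H, Mul(-1, B), Mul(B, H))))
Mul(Mul(g, -45), Add(-4, Function('P')(Mul(-1, Add(-4, Function('p')(-4, -2))), 1))) = Mul(Mul(-14, -45), Add(-4, Mul(Mul(-1, Add(-4, 5)), Add(Mul(-1, Add(-4, 5)), Mul(-1, 1), Mul(1, Mul(-1, Add(-4, 5))))))) = Mul(630, Add(-4, Mul(Mul(-1, 1), Add(Mul(-1, 1), -1, Mul(1, Mul(-1, 1)))))) = Mul(630, Add(-4, Mul(-1, Add(-1, -1, Mul(1, -1))))) = Mul(630, Add(-4, Mul(-1, Add(-1, -1, -1)))) = Mul(630, Add(-4, Mul(-1, -3))) = Mul(630, Add(-4, 3)) = Mul(630, -1) = -630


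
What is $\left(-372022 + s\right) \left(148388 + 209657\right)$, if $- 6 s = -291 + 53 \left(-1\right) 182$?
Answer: $- \frac{795645808775}{6} \approx -1.3261 \cdot 10^{11}$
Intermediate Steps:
$s = \frac{9937}{6}$ ($s = - \frac{-291 + 53 \left(-1\right) 182}{6} = - \frac{-291 - 9646}{6} = \left(- \frac{1}{6}\right) \left(-9937\right) = \frac{9937}{6} \approx 1656.2$)
$\left(-372022 + s\right) \left(148388 + 209657\right) = \left(-372022 + \frac{9937}{6}\right) \left(148388 + 209657\right) = \left(- \frac{2222195}{6}\right) 358045 = - \frac{795645808775}{6}$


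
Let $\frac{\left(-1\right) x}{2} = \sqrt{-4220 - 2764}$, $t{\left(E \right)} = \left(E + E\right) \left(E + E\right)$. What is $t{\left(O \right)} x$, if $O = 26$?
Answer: $- 32448 i \sqrt{194} \approx - 4.5195 \cdot 10^{5} i$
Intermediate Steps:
$t{\left(E \right)} = 4 E^{2}$ ($t{\left(E \right)} = 2 E 2 E = 4 E^{2}$)
$x = - 12 i \sqrt{194}$ ($x = - 2 \sqrt{-4220 - 2764} = - 2 \sqrt{-6984} = - 2 \cdot 6 i \sqrt{194} = - 12 i \sqrt{194} \approx - 167.14 i$)
$t{\left(O \right)} x = 4 \cdot 26^{2} \left(- 12 i \sqrt{194}\right) = 4 \cdot 676 \left(- 12 i \sqrt{194}\right) = 2704 \left(- 12 i \sqrt{194}\right) = - 32448 i \sqrt{194}$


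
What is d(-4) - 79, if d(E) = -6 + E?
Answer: -89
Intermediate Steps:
d(-4) - 79 = (-6 - 4) - 79 = -10 - 79 = -89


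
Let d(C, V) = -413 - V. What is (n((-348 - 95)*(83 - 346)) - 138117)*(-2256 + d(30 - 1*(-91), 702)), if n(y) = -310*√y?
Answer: 465592407 + 1045010*√116509 ≈ 8.2229e+8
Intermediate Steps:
(n((-348 - 95)*(83 - 346)) - 138117)*(-2256 + d(30 - 1*(-91), 702)) = (-310*√116509 - 138117)*(-2256 + (-413 - 1*702)) = (-310*√116509 - 138117)*(-2256 + (-413 - 702)) = (-310*√116509 - 138117)*(-2256 - 1115) = (-138117 - 310*√116509)*(-3371) = 465592407 + 1045010*√116509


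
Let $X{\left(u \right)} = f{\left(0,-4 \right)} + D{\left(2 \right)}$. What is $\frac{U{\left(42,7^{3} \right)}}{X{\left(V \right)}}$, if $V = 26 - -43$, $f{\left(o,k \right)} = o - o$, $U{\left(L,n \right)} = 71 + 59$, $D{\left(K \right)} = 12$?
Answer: $\frac{65}{6} \approx 10.833$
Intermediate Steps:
$U{\left(L,n \right)} = 130$
$f{\left(o,k \right)} = 0$
$V = 69$ ($V = 26 + 43 = 69$)
$X{\left(u \right)} = 12$ ($X{\left(u \right)} = 0 + 12 = 12$)
$\frac{U{\left(42,7^{3} \right)}}{X{\left(V \right)}} = \frac{130}{12} = 130 \cdot \frac{1}{12} = \frac{65}{6}$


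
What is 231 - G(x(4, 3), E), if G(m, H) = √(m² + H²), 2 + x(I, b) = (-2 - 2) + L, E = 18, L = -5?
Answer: 231 - √445 ≈ 209.91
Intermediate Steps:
x(I, b) = -11 (x(I, b) = -2 + ((-2 - 2) - 5) = -2 + (-4 - 5) = -2 - 9 = -11)
G(m, H) = √(H² + m²)
231 - G(x(4, 3), E) = 231 - √(18² + (-11)²) = 231 - √(324 + 121) = 231 - √445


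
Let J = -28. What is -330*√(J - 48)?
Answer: -660*I*√19 ≈ -2876.9*I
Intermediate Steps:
-330*√(J - 48) = -330*√(-28 - 48) = -660*I*√19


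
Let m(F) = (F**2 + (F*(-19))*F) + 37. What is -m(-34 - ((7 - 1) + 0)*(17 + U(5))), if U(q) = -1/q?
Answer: 8176043/25 ≈ 3.2704e+5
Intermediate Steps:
m(F) = 37 - 18*F**2 (m(F) = (F**2 + (-19*F)*F) + 37 = (F**2 - 19*F**2) + 37 = -18*F**2 + 37 = 37 - 18*F**2)
-m(-34 - ((7 - 1) + 0)*(17 + U(5))) = -(37 - 18*(-34 - ((7 - 1) + 0)*(17 - 1/5))**2) = -(37 - 18*(-34 - (6 + 0)*(17 - 1*1/5))**2) = -(37 - 18*(-34 - 6*(17 - 1/5))**2) = -(37 - 18*(-34 - 6*84/5)**2) = -(37 - 18*(-34 - 1*504/5)**2) = -(37 - 18*(-34 - 504/5)**2) = -(37 - 18*(-674/5)**2) = -(37 - 18*454276/25) = -(37 - 8176968/25) = -1*(-8176043/25) = 8176043/25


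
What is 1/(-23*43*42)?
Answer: -1/41538 ≈ -2.4074e-5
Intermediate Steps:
1/(-23*43*42) = 1/(-989*42) = 1/(-41538) = -1/41538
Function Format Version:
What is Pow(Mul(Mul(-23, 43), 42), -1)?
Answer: Rational(-1, 41538) ≈ -2.4074e-5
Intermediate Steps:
Pow(Mul(Mul(-23, 43), 42), -1) = Pow(Mul(-989, 42), -1) = Pow(-41538, -1) = Rational(-1, 41538)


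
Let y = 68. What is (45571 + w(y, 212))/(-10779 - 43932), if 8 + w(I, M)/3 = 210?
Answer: -46177/54711 ≈ -0.84402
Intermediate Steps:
w(I, M) = 606 (w(I, M) = -24 + 3*210 = -24 + 630 = 606)
(45571 + w(y, 212))/(-10779 - 43932) = (45571 + 606)/(-10779 - 43932) = 46177/(-54711) = 46177*(-1/54711) = -46177/54711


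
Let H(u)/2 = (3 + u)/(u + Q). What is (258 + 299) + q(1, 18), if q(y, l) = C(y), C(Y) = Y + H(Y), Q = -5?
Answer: 556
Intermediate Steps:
H(u) = 2*(3 + u)/(-5 + u) (H(u) = 2*((3 + u)/(u - 5)) = 2*((3 + u)/(-5 + u)) = 2*(3 + u)/(-5 + u))
C(Y) = Y + 2*(3 + Y)/(-5 + Y)
q(y, l) = (6 + y² - 3*y)/(-5 + y)
(258 + 299) + q(1, 18) = (258 + 299) + (6 + 1² - 3*1)/(-5 + 1) = 557 + (6 + 1 - 3)/(-4) = 557 - ¼*4 = 557 - 1 = 556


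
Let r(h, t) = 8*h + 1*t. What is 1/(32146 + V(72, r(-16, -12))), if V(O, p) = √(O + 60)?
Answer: 16073/516682592 - √33/516682592 ≈ 3.1097e-5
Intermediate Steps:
r(h, t) = t + 8*h (r(h, t) = 8*h + t = t + 8*h)
V(O, p) = √(60 + O)
1/(32146 + V(72, r(-16, -12))) = 1/(32146 + √(60 + 72)) = 1/(32146 + √132) = 1/(32146 + 2*√33)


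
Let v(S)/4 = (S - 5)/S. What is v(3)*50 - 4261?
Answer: -13183/3 ≈ -4394.3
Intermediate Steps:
v(S) = 4*(-5 + S)/S (v(S) = 4*((S - 5)/S) = 4*((-5 + S)/S) = 4*(-5 + S)/S)
v(3)*50 - 4261 = (4 - 20/3)*50 - 4261 = -8/3*50 - 4261 = -400/3 - 4261 = -13183/3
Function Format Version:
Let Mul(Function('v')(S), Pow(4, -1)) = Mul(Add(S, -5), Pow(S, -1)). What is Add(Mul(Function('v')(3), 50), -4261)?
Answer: Rational(-13183, 3) ≈ -4394.3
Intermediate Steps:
Function('v')(S) = Mul(4, Pow(S, -1), Add(-5, S)) (Function('v')(S) = Mul(4, Mul(Add(S, -5), Pow(S, -1))) = Mul(4, Mul(Add(-5, S), Pow(S, -1))) = Mul(4, Mul(Pow(S, -1), Add(-5, S))) = Mul(4, Pow(S, -1), Add(-5, S)))
Add(Mul(Function('v')(3), 50), -4261) = Add(Mul(Add(4, Mul(-20, Pow(3, -1))), 50), -4261) = Add(Mul(Add(4, Mul(-20, Rational(1, 3))), 50), -4261) = Add(Mul(Add(4, Rational(-20, 3)), 50), -4261) = Add(Mul(Rational(-8, 3), 50), -4261) = Add(Rational(-400, 3), -4261) = Rational(-13183, 3)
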